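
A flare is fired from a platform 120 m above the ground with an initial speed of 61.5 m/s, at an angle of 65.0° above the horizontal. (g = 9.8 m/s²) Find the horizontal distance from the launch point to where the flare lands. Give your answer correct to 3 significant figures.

Components: v_x = 61.5 cos 65.0° = 25.99 m/s, v_y = 61.5 sin 65.0° = 55.74 m/s.
Vertical: 0 = 120 + 55.74 t − ½(9.8) t² ⇒ 4.900 t² − 55.74 t − 120 = 0.
t = [55.74 + √(3107 + 2352)] / 9.800 = 13.23 s.
Horizontal: R = v_x · t = 25.99 × 13.23 = 344 m.

344 m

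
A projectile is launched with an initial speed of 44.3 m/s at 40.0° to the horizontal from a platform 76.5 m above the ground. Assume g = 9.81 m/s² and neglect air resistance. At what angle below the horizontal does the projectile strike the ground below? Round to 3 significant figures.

v_x = 44.3 cos 40.0° = 33.94 m/s.
At impact |v_y| = √(v_y0² + 2 g h) = √(28.48² + 2×9.81×76.5) = 48.08 m/s.
Angle below horizontal = arctan(|v_y| / v_x) = arctan(48.08 / 33.94) = 54.8°.

54.8°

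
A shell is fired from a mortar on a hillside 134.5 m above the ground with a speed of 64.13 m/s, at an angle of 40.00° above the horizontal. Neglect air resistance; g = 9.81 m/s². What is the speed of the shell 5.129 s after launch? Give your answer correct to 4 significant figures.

49.96 m/s

v_x = 64.13 cos 40.00° = 49.126 m/s (constant).
v_y(t) = 64.13 sin 40.00° − g t = 41.222 − 9.81 × 5.129 = -9.0935 m/s.
Speed = √(v_x² + v_y²) = √(2413.4 + 82.692) = 49.96 m/s.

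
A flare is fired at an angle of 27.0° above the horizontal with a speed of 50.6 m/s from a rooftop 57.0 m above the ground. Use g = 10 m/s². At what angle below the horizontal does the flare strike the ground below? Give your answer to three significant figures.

42.2°

v_x = 50.6 cos 27.0° = 45.08 m/s.
At impact |v_y| = √(v_y0² + 2 g h) = √(22.97² + 2×10×57.0) = 40.84 m/s.
Angle below horizontal = arctan(|v_y| / v_x) = arctan(40.84 / 45.08) = 42.2°.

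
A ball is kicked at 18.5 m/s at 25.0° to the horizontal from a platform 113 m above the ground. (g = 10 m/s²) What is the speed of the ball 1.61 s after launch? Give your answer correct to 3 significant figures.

18.7 m/s

v_x = 18.5 cos 25.0° = 16.77 m/s (constant).
v_y(t) = 18.5 sin 25.0° − g t = 7.818 − 10 × 1.61 = -8.282 m/s.
Speed = √(v_x² + v_y²) = √(281.2 + 68.59) = 18.7 m/s.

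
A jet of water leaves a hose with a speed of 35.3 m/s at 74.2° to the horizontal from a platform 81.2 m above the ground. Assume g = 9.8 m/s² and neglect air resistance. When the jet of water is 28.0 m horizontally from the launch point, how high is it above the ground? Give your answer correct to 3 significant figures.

139 m

v_x = 35.3 cos 74.2° = 9.611 m/s, v_y0 = 35.3 sin 74.2° = 33.97 m/s.
Time to reach x = 28.0 m: t = x / v_x = 28.0 / 9.611 = 2.913 s.
y = 81.2 + v_y0 t − ½ g t² = 81.2 + 33.97×2.913 − 4.900×2.913² = 139 m.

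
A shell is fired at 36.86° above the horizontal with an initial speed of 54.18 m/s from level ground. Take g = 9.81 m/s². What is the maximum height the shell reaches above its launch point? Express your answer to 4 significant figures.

Vertical component of launch velocity: v_y = 54.18 sin 36.86° = 32.501 m/s.
At the highest point the vertical velocity is zero, so v_y² = 2 g h_max.
h_max = (32.501)² / (2 × 9.81) = 1056.3 / 19.62 = 53.84 m.

53.84 m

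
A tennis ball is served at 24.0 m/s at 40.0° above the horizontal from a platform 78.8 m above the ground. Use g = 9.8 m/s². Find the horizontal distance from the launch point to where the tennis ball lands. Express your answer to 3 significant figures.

Components: v_x = 24.0 cos 40.0° = 18.39 m/s, v_y = 24.0 sin 40.0° = 15.43 m/s.
Vertical: 0 = 78.8 + 15.43 t − ½(9.8) t² ⇒ 4.900 t² − 15.43 t − 78.8 = 0.
t = [15.43 + √(238.1 + 1544)] / 9.800 = 5.882 s.
Horizontal: R = v_x · t = 18.39 × 5.882 = 108 m.

108 m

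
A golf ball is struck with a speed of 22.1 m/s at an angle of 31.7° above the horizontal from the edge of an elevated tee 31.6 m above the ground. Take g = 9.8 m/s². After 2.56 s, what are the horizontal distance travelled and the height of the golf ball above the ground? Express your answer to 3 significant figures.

v_x = 22.1 cos 31.7° = 18.80 m/s; v_y0 = 22.1 sin 31.7° = 11.61 m/s.
x = v_x t = 18.80 × 2.56 = 48.1 m.
y = 31.6 + v_y0 t − ½ g t² = 29.2 m.

x = 48.1 m, y = 29.2 m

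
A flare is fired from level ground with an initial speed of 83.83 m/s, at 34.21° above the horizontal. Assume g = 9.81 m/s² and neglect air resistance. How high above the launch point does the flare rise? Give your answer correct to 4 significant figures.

113.2 m

Vertical component of launch velocity: v_y = 83.83 sin 34.21° = 47.132 m/s.
At the highest point the vertical velocity is zero, so v_y² = 2 g h_max.
h_max = (47.132)² / (2 × 9.81) = 2221.4 / 19.62 = 113.2 m.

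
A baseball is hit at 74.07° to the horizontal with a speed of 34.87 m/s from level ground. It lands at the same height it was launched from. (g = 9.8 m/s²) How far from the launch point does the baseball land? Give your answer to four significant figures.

65.49 m

For level ground, R = v₀² sin(2θ) / g.
sin(2 × 74.07°) = sin 148.14° = 0.5278.
R = (34.87)² × 0.5278 / 9.8 = 65.49 m.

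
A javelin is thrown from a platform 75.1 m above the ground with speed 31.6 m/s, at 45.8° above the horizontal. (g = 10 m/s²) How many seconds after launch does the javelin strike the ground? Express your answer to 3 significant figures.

6.75 s

Vertical component: v_y = 31.6 sin 45.8° = 22.65 m/s.
Taking up as positive with launch at y = 75.1 m, landing at y = 0: 0 = 75.1 + 22.65 t − ½(10) t².
Solving 5.000 t² − 22.65 t − 75.1 = 0 gives t = [22.65 + √(22.65² + 4·5.000·75.1)] / 10.00 = 6.75 s.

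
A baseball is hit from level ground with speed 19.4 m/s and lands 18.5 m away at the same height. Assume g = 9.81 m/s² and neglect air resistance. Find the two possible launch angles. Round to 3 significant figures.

14.4° and 75.6°

Level-ground range: R = v₀² sin(2θ)/g ⇒ sin 2θ = R g / v₀² = 18.5×9.81/19.4² = 0.4822.
2θ = arcsin(0.4822) = 28.83° or 180° − 28.83° = 151.17°.
So θ = 14.4° or θ = 75.6°.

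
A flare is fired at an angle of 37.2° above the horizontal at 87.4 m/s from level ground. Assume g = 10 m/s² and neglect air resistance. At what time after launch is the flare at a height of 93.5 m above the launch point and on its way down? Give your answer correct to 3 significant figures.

v_y0 = 87.4 sin 37.2° = 52.84 m/s.
Set y = v_y0 t − ½ g t² = 93.5: 5.000 t² − 52.84 t + 93.5 = 0.
t = [52.84 ± √(2792 − 1870)] / 10 = (52.84 ± 30.36) / 10, giving t = 2.25 s or t = 8.32 s.
On the way down corresponds to the larger root: t = 8.32 s.

8.32 s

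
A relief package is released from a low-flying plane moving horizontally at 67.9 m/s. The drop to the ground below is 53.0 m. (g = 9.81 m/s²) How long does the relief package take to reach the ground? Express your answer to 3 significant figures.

The horizontal speed doesn't affect the fall. With v_y0 = 0, h = ½ g t².
t = √(2 × 53.0 / 9.81) = √10.81 = 3.29 s.

3.29 s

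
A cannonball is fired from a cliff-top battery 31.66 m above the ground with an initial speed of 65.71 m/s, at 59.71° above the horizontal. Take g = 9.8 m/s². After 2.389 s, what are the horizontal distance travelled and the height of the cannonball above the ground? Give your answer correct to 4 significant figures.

v_x = 65.71 cos 59.71° = 33.143 m/s; v_y0 = 65.71 sin 59.71° = 56.740 m/s.
x = v_x t = 33.143 × 2.389 = 79.18 m.
y = 31.66 + v_y0 t − ½ g t² = 139.2 m.

x = 79.18 m, y = 139.2 m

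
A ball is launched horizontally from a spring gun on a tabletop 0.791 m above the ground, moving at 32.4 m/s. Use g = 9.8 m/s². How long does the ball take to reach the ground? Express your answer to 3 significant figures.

0.402 s

The horizontal speed doesn't affect the fall. With v_y0 = 0, h = ½ g t².
t = √(2 × 0.791 / 9.8) = √0.1614 = 0.402 s.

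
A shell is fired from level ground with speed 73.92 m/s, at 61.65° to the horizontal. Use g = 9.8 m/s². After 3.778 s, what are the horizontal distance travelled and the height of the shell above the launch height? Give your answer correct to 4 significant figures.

v_x = 73.92 cos 61.65° = 35.101 m/s; v_y0 = 73.92 sin 61.65° = 65.054 m/s.
x = v_x t = 35.101 × 3.778 = 132.6 m.
y = v_y0 t − ½ g t² = 65.054×3.778 − 4.900×3.778² = 175.8 m.

x = 132.6 m, y = 175.8 m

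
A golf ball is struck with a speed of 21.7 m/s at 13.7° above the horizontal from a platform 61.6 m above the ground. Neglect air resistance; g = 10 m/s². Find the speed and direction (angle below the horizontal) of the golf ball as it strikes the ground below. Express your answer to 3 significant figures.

v_x = 21.7 cos 13.7° = 21.08 m/s (constant).
|v_y| at impact = √((5.139)² + 2×10×61.6) = 35.47 m/s.
Speed = √(21.08² + 35.47²) = 41.3 m/s; angle = arctan(35.47/21.08) = 59.3° below horizontal.

41.3 m/s at 59.3° below the horizontal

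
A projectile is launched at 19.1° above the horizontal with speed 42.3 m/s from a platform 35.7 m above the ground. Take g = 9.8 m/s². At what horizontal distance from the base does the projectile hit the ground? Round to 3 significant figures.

178 m

Components: v_x = 42.3 cos 19.1° = 39.97 m/s, v_y = 42.3 sin 19.1° = 13.84 m/s.
Vertical: 0 = 35.7 + 13.84 t − ½(9.8) t² ⇒ 4.900 t² − 13.84 t − 35.7 = 0.
t = [13.84 + √(191.5 + 699.7)] / 9.800 = 4.458 s.
Horizontal: R = v_x · t = 39.97 × 4.458 = 178 m.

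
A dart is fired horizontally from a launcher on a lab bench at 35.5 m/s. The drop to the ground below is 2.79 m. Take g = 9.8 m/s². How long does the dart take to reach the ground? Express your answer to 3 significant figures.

The horizontal speed doesn't affect the fall. With v_y0 = 0, h = ½ g t².
t = √(2 × 2.79 / 9.8) = √0.5694 = 0.755 s.

0.755 s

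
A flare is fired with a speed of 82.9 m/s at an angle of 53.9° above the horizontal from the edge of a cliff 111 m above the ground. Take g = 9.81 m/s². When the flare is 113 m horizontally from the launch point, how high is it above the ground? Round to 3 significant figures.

240 m

v_x = 82.9 cos 53.9° = 48.84 m/s, v_y0 = 82.9 sin 53.9° = 66.98 m/s.
Time to reach x = 113 m: t = x / v_x = 113 / 48.84 = 2.314 s.
y = 111 + v_y0 t − ½ g t² = 111 + 66.98×2.314 − 4.905×2.314² = 240 m.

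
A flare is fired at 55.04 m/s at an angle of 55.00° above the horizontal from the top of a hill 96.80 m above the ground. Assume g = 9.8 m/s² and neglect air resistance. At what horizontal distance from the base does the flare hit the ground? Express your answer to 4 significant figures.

347.2 m

Components: v_x = 55.04 cos 55.00° = 31.570 m/s, v_y = 55.04 sin 55.00° = 45.086 m/s.
Vertical: 0 = 96.80 + 45.086 t − ½(9.8) t² ⇒ 4.900 t² − 45.086 t − 96.80 = 0.
t = [45.086 + √(2032.7 + 1897.3)] / 9.800 = 10.998 s.
Horizontal: R = v_x · t = 31.570 × 10.998 = 347.2 m.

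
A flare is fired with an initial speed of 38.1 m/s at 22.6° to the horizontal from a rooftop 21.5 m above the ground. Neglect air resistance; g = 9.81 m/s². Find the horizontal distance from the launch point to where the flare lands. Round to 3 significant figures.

143 m

Components: v_x = 38.1 cos 22.6° = 35.17 m/s, v_y = 38.1 sin 22.6° = 14.64 m/s.
Vertical: 0 = 21.5 + 14.64 t − ½(9.81) t² ⇒ 4.905 t² − 14.64 t − 21.5 = 0.
t = [14.64 + √(214.3 + 421.8)] / 9.810 = 4.063 s.
Horizontal: R = v_x · t = 35.17 × 4.063 = 143 m.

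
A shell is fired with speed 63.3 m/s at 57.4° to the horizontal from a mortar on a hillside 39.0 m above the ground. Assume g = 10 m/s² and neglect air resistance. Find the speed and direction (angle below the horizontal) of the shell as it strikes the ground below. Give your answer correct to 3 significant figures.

v_x = 63.3 cos 57.4° = 34.10 m/s (constant).
|v_y| at impact = √((53.33)² + 2×10×39.0) = 60.20 m/s.
Speed = √(34.10² + 60.20²) = 69.2 m/s; angle = arctan(60.20/34.10) = 60.5° below horizontal.

69.2 m/s at 60.5° below the horizontal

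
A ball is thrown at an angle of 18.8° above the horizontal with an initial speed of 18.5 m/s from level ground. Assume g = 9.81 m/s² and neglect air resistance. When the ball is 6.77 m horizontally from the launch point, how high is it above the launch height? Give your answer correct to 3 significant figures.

v_x = 18.5 cos 18.8° = 17.51 m/s, v_y0 = 18.5 sin 18.8° = 5.962 m/s.
Time to reach x = 6.77 m: t = x / v_x = 6.77 / 17.51 = 0.3866 s.
y = v_y0 t − ½ g t² = 5.962×0.3866 − 4.905×0.3866² = 1.57 m.

1.57 m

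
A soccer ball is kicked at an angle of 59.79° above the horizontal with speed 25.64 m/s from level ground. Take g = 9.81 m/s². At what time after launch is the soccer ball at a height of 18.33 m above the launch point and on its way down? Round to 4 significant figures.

v_y0 = 25.64 sin 59.79° = 22.158 m/s.
Set y = v_y0 t − ½ g t² = 18.33: 4.905 t² − 22.158 t + 18.33 = 0.
t = [22.158 ± √(490.98 − 359.63)] / 9.81 = (22.158 ± 11.461) / 9.81, giving t = 1.090 s or t = 3.427 s.
On the way down corresponds to the larger root: t = 3.427 s.

3.427 s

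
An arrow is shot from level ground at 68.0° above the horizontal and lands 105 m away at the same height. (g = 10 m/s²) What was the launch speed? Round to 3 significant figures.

38.9 m/s

On level ground, R = v₀² sin(2θ) / g, so v₀ = √(R g / sin 2θ).
sin(2 × 68.0°) = 0.6947.
v₀ = √(105 × 10 / 0.6947) = √1511 = 38.9 m/s.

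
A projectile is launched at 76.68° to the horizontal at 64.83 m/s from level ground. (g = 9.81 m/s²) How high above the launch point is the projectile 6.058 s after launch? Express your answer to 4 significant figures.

202.2 m

v_y0 = 64.83 sin 76.68° = 63.086 m/s.
y(t) = v_y0 t − ½ g t² = 63.086×6.058 − 4.905×6.058² = 202.2 m.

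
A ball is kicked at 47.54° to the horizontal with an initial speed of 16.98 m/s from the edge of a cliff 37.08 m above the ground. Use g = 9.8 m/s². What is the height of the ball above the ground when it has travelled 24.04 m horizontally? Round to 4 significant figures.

41.80 m

v_x = 16.98 cos 47.54° = 11.463 m/s, v_y0 = 16.98 sin 47.54° = 12.527 m/s.
Time to reach x = 24.04 m: t = x / v_x = 24.04 / 11.463 = 2.0972 s.
y = 37.08 + v_y0 t − ½ g t² = 37.08 + 12.527×2.0972 − 4.900×2.0972² = 41.80 m.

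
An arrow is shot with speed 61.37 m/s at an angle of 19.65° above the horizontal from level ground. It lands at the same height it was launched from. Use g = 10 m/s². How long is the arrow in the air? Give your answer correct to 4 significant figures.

Vertical component: v_y = 61.37 sin 19.65° = 20.637 m/s.
For a projectile landing at launch height, time of flight is t = 2 v_y / g = 2 × 20.637 / 10 = 4.127 s.

4.127 s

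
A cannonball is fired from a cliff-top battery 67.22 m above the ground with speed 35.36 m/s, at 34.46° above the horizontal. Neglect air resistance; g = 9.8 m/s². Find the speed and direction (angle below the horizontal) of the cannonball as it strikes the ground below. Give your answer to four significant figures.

v_x = 35.36 cos 34.46° = 29.155 m/s (constant).
|v_y| at impact = √((20.008)² + 2×9.8×67.22) = 41.447 m/s.
Speed = √(29.155² + 41.447²) = 50.67 m/s; angle = arctan(41.447/29.155) = 54.88° below horizontal.

50.67 m/s at 54.88° below the horizontal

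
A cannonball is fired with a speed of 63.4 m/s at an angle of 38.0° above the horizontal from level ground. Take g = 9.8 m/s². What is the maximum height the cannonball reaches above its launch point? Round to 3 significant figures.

Vertical component of launch velocity: v_y = 63.4 sin 38.0° = 39.03 m/s.
At the highest point the vertical velocity is zero, so v_y² = 2 g h_max.
h_max = (39.03)² / (2 × 9.8) = 1523 / 19.60 = 77.7 m.

77.7 m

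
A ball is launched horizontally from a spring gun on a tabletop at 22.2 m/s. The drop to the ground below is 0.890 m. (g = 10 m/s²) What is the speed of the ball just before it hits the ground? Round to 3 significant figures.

22.6 m/s

Fall time: t = √(2 × 0.890 / 10) = 0.4219 s.
At impact: v_x = 22.2 m/s (unchanged), v_y = g t = 10 × 0.4219 = 4.219 m/s.
Speed = √(v_x² + v_y²) = √(492.8 + 17.80) = 22.6 m/s.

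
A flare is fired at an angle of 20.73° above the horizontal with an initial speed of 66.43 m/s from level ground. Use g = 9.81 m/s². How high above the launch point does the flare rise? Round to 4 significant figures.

Vertical component of launch velocity: v_y = 66.43 sin 20.73° = 23.514 m/s.
At the highest point the vertical velocity is zero, so v_y² = 2 g h_max.
h_max = (23.514)² / (2 × 9.81) = 552.91 / 19.62 = 28.18 m.

28.18 m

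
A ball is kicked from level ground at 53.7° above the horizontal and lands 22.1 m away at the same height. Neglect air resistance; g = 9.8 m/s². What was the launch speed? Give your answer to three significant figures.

15.1 m/s

On level ground, R = v₀² sin(2θ) / g, so v₀ = √(R g / sin 2θ).
sin(2 × 53.7°) = 0.9542.
v₀ = √(22.1 × 9.8 / 0.9542) = √227.0 = 15.1 m/s.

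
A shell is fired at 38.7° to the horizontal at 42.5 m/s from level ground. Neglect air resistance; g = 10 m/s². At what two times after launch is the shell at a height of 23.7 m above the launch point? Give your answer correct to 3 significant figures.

v_y0 = 42.5 sin 38.7° = 26.57 m/s.
Set y = v_y0 t − ½ g t² = 23.7: 5.000 t² − 26.57 t + 23.7 = 0.
t = [26.57 ± √(706.0 − 474.0)] / 10 = (26.57 ± 15.23) / 10, giving t = 1.13 s or t = 4.18 s.
So the shell is at 23.7 m at t = 1.13 s (rising) and t = 4.18 s (falling).

1.13 s and 4.18 s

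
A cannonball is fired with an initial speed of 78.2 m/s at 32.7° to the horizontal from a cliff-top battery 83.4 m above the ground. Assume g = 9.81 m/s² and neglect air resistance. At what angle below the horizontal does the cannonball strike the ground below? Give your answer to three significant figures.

v_x = 78.2 cos 32.7° = 65.81 m/s.
At impact |v_y| = √(v_y0² + 2 g h) = √(42.25² + 2×9.81×83.4) = 58.49 m/s.
Angle below horizontal = arctan(|v_y| / v_x) = arctan(58.49 / 65.81) = 41.6°.

41.6°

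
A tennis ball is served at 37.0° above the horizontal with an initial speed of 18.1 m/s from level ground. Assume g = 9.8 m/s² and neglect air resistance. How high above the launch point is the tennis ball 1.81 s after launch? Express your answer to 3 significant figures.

3.66 m

v_y0 = 18.1 sin 37.0° = 10.89 m/s.
y(t) = v_y0 t − ½ g t² = 10.89×1.81 − 4.900×1.81² = 3.66 m.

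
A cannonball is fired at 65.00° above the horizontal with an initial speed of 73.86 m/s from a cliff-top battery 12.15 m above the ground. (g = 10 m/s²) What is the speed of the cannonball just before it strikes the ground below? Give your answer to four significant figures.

75.49 m/s

v_x = 73.86 cos 65.00° = 31.215 m/s is unchanged throughout.
For the vertical component, v_y² = v_y0² + 2 g h = (66.940)² + 2×10×12.15 = 4724.0, so |v_y| = 68.731 m/s.
Impact speed = √(v_x² + v_y²) = √(974.38 + 4724.0) = 75.49 m/s.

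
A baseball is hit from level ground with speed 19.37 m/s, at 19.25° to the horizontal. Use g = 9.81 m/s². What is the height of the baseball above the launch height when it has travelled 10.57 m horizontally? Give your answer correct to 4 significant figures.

2.052 m

v_x = 19.37 cos 19.25° = 18.287 m/s, v_y0 = 19.37 sin 19.25° = 6.3861 m/s.
Time to reach x = 10.57 m: t = x / v_x = 10.57 / 18.287 = 0.57801 s.
y = v_y0 t − ½ g t² = 6.3861×0.57801 − 4.905×0.57801² = 2.052 m.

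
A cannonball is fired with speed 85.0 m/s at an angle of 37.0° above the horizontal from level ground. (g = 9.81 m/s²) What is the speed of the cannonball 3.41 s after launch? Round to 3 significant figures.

70.2 m/s

v_x = 85.0 cos 37.0° = 67.88 m/s (constant).
v_y(t) = 85.0 sin 37.0° − g t = 51.15 − 9.81 × 3.41 = 17.70 m/s.
Speed = √(v_x² + v_y²) = √(4608 + 313.3) = 70.2 m/s.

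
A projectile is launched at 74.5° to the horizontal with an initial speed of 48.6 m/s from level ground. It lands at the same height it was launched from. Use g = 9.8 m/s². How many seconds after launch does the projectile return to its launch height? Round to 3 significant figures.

9.56 s

Vertical component: v_y = 48.6 sin 74.5° = 46.83 m/s.
For a projectile landing at launch height, time of flight is t = 2 v_y / g = 2 × 46.83 / 9.8 = 9.56 s.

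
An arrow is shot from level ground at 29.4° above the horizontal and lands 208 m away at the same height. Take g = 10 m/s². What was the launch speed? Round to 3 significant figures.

On level ground, R = v₀² sin(2θ) / g, so v₀ = √(R g / sin 2θ).
sin(2 × 29.4°) = 0.8554.
v₀ = √(208 × 10 / 0.8554) = √2432 = 49.3 m/s.

49.3 m/s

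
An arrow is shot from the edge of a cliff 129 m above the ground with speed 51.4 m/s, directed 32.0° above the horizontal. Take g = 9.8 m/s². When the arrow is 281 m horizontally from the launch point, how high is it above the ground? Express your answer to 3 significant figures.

101 m

v_x = 51.4 cos 32.0° = 43.59 m/s, v_y0 = 51.4 sin 32.0° = 27.24 m/s.
Time to reach x = 281 m: t = x / v_x = 281 / 43.59 = 6.446 s.
y = 129 + v_y0 t − ½ g t² = 129 + 27.24×6.446 − 4.900×6.446² = 101 m.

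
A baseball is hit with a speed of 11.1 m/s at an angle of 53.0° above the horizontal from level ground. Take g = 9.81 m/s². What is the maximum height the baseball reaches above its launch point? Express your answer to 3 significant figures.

4.01 m

Vertical component of launch velocity: v_y = 11.1 sin 53.0° = 8.865 m/s.
At the highest point the vertical velocity is zero, so v_y² = 2 g h_max.
h_max = (8.865)² / (2 × 9.81) = 78.59 / 19.62 = 4.01 m.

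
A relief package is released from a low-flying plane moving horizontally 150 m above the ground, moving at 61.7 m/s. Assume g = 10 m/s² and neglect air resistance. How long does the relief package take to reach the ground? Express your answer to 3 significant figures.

5.48 s

The horizontal speed doesn't affect the fall. With v_y0 = 0, h = ½ g t².
t = √(2 × 150 / 10) = √30.00 = 5.48 s.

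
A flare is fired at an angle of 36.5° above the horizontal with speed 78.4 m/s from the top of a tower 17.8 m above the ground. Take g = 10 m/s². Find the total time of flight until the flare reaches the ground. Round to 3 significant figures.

9.69 s

Vertical component: v_y = 78.4 sin 36.5° = 46.63 m/s.
Taking up as positive with launch at y = 17.8 m, landing at y = 0: 0 = 17.8 + 46.63 t − ½(10) t².
Solving 5.000 t² − 46.63 t − 17.8 = 0 gives t = [46.63 + √(46.63² + 4·5.000·17.8)] / 10.00 = 9.69 s.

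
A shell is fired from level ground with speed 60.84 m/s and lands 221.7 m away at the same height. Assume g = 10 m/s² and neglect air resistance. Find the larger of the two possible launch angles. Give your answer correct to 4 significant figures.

Level-ground range: R = v₀² sin(2θ)/g ⇒ sin 2θ = R g / v₀² = 221.7×10/60.84² = 0.5989.
2θ = arcsin(0.5989) = 36.791° or 180° − 36.791° = 143.209°.
So θ = 18.40° or θ = 71.60°.

71.60°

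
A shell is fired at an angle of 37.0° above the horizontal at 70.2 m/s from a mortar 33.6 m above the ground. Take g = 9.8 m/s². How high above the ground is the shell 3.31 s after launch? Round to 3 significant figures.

v_y0 = 70.2 sin 37.0° = 42.25 m/s.
y(t) = 33.6 + v_y0 t − ½ g t² = 33.6 + 42.25×3.31 − ½×9.8×3.31² = 120 m.

120 m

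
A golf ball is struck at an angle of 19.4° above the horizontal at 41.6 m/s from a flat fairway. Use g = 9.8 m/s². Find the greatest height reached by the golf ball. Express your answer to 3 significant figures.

9.74 m

Vertical component of launch velocity: v_y = 41.6 sin 19.4° = 13.82 m/s.
At the highest point the vertical velocity is zero, so v_y² = 2 g h_max.
h_max = (13.82)² / (2 × 9.8) = 191.0 / 19.60 = 9.74 m.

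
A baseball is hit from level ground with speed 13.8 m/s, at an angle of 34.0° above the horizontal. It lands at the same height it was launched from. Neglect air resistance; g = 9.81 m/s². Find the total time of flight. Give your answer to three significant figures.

Vertical component: v_y = 13.8 sin 34.0° = 7.717 m/s.
For a projectile landing at launch height, time of flight is t = 2 v_y / g = 2 × 7.717 / 9.81 = 1.57 s.

1.57 s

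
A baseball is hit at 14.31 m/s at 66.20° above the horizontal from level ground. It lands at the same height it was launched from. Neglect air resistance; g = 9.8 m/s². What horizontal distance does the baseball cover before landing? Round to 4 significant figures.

15.43 m

Components: v_x = 14.31 cos 66.20° = 5.7747 m/s, v_y = 14.31 sin 66.20° = 13.093 m/s.
Time of flight (same landing height): t = 2 v_y / g = 2 × 13.093 / 9.8 = 2.6720 s.
Range: R = v_x · t = 5.7747 × 2.6720 = 15.43 m.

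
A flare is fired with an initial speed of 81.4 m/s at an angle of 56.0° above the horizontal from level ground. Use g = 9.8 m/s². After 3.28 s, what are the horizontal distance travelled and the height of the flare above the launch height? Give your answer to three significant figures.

v_x = 81.4 cos 56.0° = 45.52 m/s; v_y0 = 81.4 sin 56.0° = 67.48 m/s.
x = v_x t = 45.52 × 3.28 = 149 m.
y = v_y0 t − ½ g t² = 67.48×3.28 − 4.900×3.28² = 169 m.

x = 149 m, y = 169 m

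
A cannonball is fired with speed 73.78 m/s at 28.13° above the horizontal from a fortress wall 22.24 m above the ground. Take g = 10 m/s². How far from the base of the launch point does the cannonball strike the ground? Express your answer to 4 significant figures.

Components: v_x = 73.78 cos 28.13° = 65.065 m/s, v_y = 73.78 sin 28.13° = 34.785 m/s.
Vertical: 0 = 22.24 + 34.785 t − ½(10) t² ⇒ 5.000 t² − 34.785 t − 22.24 = 0.
t = [34.785 + √(1210.0 + 444.80)] / 10.00 = 7.5464 s.
Horizontal: R = v_x · t = 65.065 × 7.5464 = 491.0 m.

491.0 m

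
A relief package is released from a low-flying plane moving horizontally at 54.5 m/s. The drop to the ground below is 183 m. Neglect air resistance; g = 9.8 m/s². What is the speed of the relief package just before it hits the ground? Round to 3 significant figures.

81.0 m/s

Fall time: t = √(2 × 183 / 9.8) = 6.111 s.
At impact: v_x = 54.5 m/s (unchanged), v_y = g t = 9.8 × 6.111 = 59.89 m/s.
Speed = √(v_x² + v_y²) = √(2970 + 3587) = 81.0 m/s.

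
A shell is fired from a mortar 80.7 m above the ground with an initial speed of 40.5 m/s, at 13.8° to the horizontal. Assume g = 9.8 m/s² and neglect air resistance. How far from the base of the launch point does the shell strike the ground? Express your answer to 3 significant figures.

Components: v_x = 40.5 cos 13.8° = 39.33 m/s, v_y = 40.5 sin 13.8° = 9.661 m/s.
Vertical: 0 = 80.7 + 9.661 t − ½(9.8) t² ⇒ 4.900 t² − 9.661 t − 80.7 = 0.
t = [9.661 + √(93.33 + 1582)] / 9.800 = 5.162 s.
Horizontal: R = v_x · t = 39.33 × 5.162 = 203 m.

203 m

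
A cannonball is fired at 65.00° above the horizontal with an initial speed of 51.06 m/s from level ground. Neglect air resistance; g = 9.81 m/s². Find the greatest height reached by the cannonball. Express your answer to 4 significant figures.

Vertical component of launch velocity: v_y = 51.06 sin 65.00° = 46.276 m/s.
At the highest point the vertical velocity is zero, so v_y² = 2 g h_max.
h_max = (46.276)² / (2 × 9.81) = 2141.5 / 19.62 = 109.1 m.

109.1 m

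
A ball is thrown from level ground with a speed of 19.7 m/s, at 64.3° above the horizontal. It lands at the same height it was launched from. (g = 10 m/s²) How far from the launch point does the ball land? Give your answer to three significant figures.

30.3 m

For level ground, R = v₀² sin(2θ) / g.
sin(2 × 64.3°) = sin 128.6° = 0.7815.
R = (19.7)² × 0.7815 / 10 = 30.3 m.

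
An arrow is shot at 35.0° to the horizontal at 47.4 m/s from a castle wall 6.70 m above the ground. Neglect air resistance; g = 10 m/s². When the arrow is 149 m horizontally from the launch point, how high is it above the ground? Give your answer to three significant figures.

37.4 m

v_x = 47.4 cos 35.0° = 38.83 m/s, v_y0 = 47.4 sin 35.0° = 27.19 m/s.
Time to reach x = 149 m: t = x / v_x = 149 / 38.83 = 3.837 s.
y = 6.70 + v_y0 t − ½ g t² = 6.70 + 27.19×3.837 − 5.000×3.837² = 37.4 m.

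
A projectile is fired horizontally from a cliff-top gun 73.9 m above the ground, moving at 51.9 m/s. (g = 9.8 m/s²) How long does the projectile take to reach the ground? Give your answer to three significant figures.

3.88 s

The horizontal speed doesn't affect the fall. With v_y0 = 0, h = ½ g t².
t = √(2 × 73.9 / 9.8) = √15.08 = 3.88 s.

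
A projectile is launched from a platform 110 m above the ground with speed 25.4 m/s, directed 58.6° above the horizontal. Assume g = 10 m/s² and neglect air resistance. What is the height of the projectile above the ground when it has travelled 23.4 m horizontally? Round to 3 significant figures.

133 m

v_x = 25.4 cos 58.6° = 13.23 m/s, v_y0 = 25.4 sin 58.6° = 21.68 m/s.
Time to reach x = 23.4 m: t = x / v_x = 23.4 / 13.23 = 1.769 s.
y = 110 + v_y0 t − ½ g t² = 110 + 21.68×1.769 − 5.000×1.769² = 133 m.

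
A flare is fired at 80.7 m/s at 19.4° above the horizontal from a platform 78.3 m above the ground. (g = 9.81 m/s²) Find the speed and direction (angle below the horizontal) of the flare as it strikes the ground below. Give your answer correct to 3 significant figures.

89.7 m/s at 32.0° below the horizontal

v_x = 80.7 cos 19.4° = 76.12 m/s (constant).
|v_y| at impact = √((26.81)² + 2×9.81×78.3) = 47.49 m/s.
Speed = √(76.12² + 47.49²) = 89.7 m/s; angle = arctan(47.49/76.12) = 32.0° below horizontal.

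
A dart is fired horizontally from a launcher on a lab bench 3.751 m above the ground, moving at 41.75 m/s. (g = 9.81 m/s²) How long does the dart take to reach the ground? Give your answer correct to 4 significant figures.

0.8745 s

The horizontal speed doesn't affect the fall. With v_y0 = 0, h = ½ g t².
t = √(2 × 3.751 / 9.81) = √0.76473 = 0.8745 s.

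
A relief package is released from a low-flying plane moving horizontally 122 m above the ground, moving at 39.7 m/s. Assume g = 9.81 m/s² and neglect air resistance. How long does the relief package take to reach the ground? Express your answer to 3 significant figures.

4.99 s

The horizontal speed doesn't affect the fall. With v_y0 = 0, h = ½ g t².
t = √(2 × 122 / 9.81) = √24.87 = 4.99 s.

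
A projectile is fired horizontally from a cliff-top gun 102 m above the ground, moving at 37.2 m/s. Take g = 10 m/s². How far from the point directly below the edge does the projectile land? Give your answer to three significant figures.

168 m

Initial vertical velocity is zero, so the fall time comes from h = ½ g t²: t = √(2 × 102 / 10) = 4.517 s.
Horizontal motion is uniform at 37.2 m/s, so x = 37.2 × 4.517 = 168 m.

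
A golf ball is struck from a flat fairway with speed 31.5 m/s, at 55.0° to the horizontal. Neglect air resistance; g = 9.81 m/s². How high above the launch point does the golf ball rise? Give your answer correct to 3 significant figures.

33.9 m

Vertical component of launch velocity: v_y = 31.5 sin 55.0° = 25.80 m/s.
At the highest point the vertical velocity is zero, so v_y² = 2 g h_max.
h_max = (25.80)² / (2 × 9.81) = 665.6 / 19.62 = 33.9 m.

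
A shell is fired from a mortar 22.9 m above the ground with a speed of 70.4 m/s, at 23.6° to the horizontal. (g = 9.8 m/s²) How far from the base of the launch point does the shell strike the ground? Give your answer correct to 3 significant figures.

Components: v_x = 70.4 cos 23.6° = 64.51 m/s, v_y = 70.4 sin 23.6° = 28.18 m/s.
Vertical: 0 = 22.9 + 28.18 t − ½(9.8) t² ⇒ 4.900 t² − 28.18 t − 22.9 = 0.
t = [28.18 + √(794.1 + 448.8)] / 9.800 = 6.473 s.
Horizontal: R = v_x · t = 64.51 × 6.473 = 418 m.

418 m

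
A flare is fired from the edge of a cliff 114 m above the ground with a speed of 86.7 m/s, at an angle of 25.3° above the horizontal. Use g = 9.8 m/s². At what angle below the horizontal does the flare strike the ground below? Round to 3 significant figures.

37.5°

v_x = 86.7 cos 25.3° = 78.38 m/s.
At impact |v_y| = √(v_y0² + 2 g h) = √(37.05² + 2×9.8×114) = 60.06 m/s.
Angle below horizontal = arctan(|v_y| / v_x) = arctan(60.06 / 78.38) = 37.5°.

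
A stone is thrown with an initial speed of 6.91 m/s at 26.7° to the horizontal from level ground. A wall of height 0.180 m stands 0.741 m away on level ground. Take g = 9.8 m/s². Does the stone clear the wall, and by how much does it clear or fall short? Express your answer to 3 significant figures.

Yes — it clears the wall by 0.122 m.

v_x = 6.91 cos 26.7° = 6.173 m/s; v_y0 = 6.91 sin 26.7° = 3.105 m/s.
Time to reach the wall: t = 0.741 / 6.173 = 0.1200 s.
Height at that point: y = 3.105×0.1200 − 4.900×0.1200² = 0.3020 m.
That is 0.3020 − 0.180 = 0.122 m above the top of the wall, so the stone clears it.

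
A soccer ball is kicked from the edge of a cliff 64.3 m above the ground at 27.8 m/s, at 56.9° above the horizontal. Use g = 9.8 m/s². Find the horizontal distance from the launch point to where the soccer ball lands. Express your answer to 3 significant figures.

Components: v_x = 27.8 cos 56.9° = 15.18 m/s, v_y = 27.8 sin 56.9° = 23.29 m/s.
Vertical: 0 = 64.3 + 23.29 t − ½(9.8) t² ⇒ 4.900 t² − 23.29 t − 64.3 = 0.
t = [23.29 + √(542.4 + 1260)] / 9.800 = 6.709 s.
Horizontal: R = v_x · t = 15.18 × 6.709 = 102 m.

102 m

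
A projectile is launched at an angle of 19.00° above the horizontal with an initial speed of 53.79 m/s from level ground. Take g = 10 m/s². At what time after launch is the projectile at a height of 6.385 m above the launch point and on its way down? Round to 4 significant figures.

3.089 s

v_y0 = 53.79 sin 19.00° = 17.512 m/s.
Set y = v_y0 t − ½ g t² = 6.385: 5.000 t² − 17.512 t + 6.385 = 0.
t = [17.512 ± √(306.67 − 127.70)] / 10 = (17.512 ± 13.378) / 10, giving t = 0.4134 s or t = 3.089 s.
On the way down corresponds to the larger root: t = 3.089 s.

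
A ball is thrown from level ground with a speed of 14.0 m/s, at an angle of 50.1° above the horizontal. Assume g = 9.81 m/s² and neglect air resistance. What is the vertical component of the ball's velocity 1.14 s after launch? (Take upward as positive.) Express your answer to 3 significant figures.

-0.443 m/s

Initial vertical component: v_y0 = 14.0 sin 50.1° = 10.74 m/s.
v_y(t) = v_y0 − g t = 10.74 − 9.81 × 1.14 = -0.443 m/s.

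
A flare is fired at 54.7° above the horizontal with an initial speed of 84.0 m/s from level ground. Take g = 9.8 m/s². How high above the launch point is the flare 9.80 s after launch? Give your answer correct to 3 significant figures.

201 m

v_y0 = 84.0 sin 54.7° = 68.56 m/s.
y(t) = v_y0 t − ½ g t² = 68.56×9.80 − 4.900×9.80² = 201 m.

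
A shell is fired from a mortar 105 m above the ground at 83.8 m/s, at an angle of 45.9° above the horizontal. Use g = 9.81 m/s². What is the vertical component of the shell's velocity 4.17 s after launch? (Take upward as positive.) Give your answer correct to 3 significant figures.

Initial vertical component: v_y0 = 83.8 sin 45.9° = 60.18 m/s.
v_y(t) = v_y0 − g t = 60.18 − 9.81 × 4.17 = 19.3 m/s.

19.3 m/s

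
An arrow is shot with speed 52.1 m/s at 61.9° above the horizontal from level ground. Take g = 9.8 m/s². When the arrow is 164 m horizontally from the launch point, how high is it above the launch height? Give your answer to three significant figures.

v_x = 52.1 cos 61.9° = 24.54 m/s, v_y0 = 52.1 sin 61.9° = 45.96 m/s.
Time to reach x = 164 m: t = x / v_x = 164 / 24.54 = 6.683 s.
y = v_y0 t − ½ g t² = 45.96×6.683 − 4.900×6.683² = 88.3 m.

88.3 m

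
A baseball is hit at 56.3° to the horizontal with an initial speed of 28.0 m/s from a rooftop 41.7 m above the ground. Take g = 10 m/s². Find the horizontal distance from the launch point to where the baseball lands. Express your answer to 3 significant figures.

93.8 m

Components: v_x = 28.0 cos 56.3° = 15.54 m/s, v_y = 28.0 sin 56.3° = 23.29 m/s.
Vertical: 0 = 41.7 + 23.29 t − ½(10) t² ⇒ 5.000 t² − 23.29 t − 41.7 = 0.
t = [23.29 + √(542.4 + 834.0)] / 10.00 = 6.039 s.
Horizontal: R = v_x · t = 15.54 × 6.039 = 93.8 m.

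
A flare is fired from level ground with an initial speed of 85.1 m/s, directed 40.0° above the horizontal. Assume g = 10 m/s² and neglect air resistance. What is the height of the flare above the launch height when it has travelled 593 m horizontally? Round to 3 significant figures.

83.9 m

v_x = 85.1 cos 40.0° = 65.19 m/s, v_y0 = 85.1 sin 40.0° = 54.70 m/s.
Time to reach x = 593 m: t = x / v_x = 593 / 65.19 = 9.096 s.
y = v_y0 t − ½ g t² = 54.70×9.096 − 5.000×9.096² = 83.9 m.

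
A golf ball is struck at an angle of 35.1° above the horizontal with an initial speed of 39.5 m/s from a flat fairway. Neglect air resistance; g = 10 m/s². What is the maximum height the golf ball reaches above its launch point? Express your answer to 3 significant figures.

Vertical component of launch velocity: v_y = 39.5 sin 35.1° = 22.71 m/s.
At the highest point the vertical velocity is zero, so v_y² = 2 g h_max.
h_max = (22.71)² / (2 × 10) = 515.7 / 20.00 = 25.8 m.

25.8 m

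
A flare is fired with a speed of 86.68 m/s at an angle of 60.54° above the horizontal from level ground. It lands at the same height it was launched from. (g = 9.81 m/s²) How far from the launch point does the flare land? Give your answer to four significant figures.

655.9 m

For level ground, R = v₀² sin(2θ) / g.
sin(2 × 60.54°) = sin 121.08° = 0.8564.
R = (86.68)² × 0.8564 / 9.81 = 655.9 m.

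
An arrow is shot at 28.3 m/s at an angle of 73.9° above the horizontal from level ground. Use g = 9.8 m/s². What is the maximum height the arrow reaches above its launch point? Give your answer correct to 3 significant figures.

Vertical component of launch velocity: v_y = 28.3 sin 73.9° = 27.19 m/s.
At the highest point the vertical velocity is zero, so v_y² = 2 g h_max.
h_max = (27.19)² / (2 × 9.8) = 739.3 / 19.60 = 37.7 m.

37.7 m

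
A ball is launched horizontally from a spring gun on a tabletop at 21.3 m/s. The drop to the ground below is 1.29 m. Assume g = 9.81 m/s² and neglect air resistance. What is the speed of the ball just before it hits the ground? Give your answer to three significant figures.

21.9 m/s

Fall time: t = √(2 × 1.29 / 9.81) = 0.5128 s.
At impact: v_x = 21.3 m/s (unchanged), v_y = g t = 9.81 × 0.5128 = 5.031 m/s.
Speed = √(v_x² + v_y²) = √(453.7 + 25.31) = 21.9 m/s.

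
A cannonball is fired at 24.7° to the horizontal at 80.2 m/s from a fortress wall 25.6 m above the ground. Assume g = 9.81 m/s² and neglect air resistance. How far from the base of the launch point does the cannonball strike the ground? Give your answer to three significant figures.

Components: v_x = 80.2 cos 24.7° = 72.86 m/s, v_y = 80.2 sin 24.7° = 33.51 m/s.
Vertical: 0 = 25.6 + 33.51 t − ½(9.81) t² ⇒ 4.905 t² − 33.51 t − 25.6 = 0.
t = [33.51 + √(1123 + 502.3)] / 9.810 = 7.525 s.
Horizontal: R = v_x · t = 72.86 × 7.525 = 548 m.

548 m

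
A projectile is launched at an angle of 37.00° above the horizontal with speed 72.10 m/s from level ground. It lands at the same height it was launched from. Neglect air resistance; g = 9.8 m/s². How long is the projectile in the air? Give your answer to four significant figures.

Vertical component: v_y = 72.10 sin 37.00° = 43.391 m/s.
For a projectile landing at launch height, time of flight is t = 2 v_y / g = 2 × 43.391 / 9.8 = 8.855 s.

8.855 s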